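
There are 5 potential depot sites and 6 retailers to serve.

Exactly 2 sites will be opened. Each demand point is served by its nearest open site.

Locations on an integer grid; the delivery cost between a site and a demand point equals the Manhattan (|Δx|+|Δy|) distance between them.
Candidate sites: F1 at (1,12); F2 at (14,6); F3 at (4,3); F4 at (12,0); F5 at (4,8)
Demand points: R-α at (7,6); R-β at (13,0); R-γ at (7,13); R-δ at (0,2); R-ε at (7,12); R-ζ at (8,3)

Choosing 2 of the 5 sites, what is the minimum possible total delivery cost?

Open {F4, F5}.
  R-α→F5 5, R-β→F4 1, R-γ→F5 8, R-δ→F5 10, R-ε→F5 7, R-ζ→F4 7  ⇒ total 38.
Compare {F1, F3}: total 40.
Compare {F3, F4}: total 41.
No size-2 selection does better; minimum is 38.

38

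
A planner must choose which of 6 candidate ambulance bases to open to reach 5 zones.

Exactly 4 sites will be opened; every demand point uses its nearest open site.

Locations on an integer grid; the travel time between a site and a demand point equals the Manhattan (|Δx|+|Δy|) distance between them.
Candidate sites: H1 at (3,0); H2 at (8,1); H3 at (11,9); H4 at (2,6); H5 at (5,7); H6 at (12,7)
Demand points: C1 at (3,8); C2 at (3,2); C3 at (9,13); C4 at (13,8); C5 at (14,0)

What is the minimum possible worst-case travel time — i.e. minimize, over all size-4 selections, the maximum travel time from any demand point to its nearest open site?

Open {H1, H2, H3, H4}.
  Farthest demand point is C5 at travel time 7 (to H2); all others are ≤ 7.
With {H1, H2, H3, H5} the worst case is 7.
With {H2, H3, H4, H5} the worst case is 7.
No size-4 selection achieves below 7.

7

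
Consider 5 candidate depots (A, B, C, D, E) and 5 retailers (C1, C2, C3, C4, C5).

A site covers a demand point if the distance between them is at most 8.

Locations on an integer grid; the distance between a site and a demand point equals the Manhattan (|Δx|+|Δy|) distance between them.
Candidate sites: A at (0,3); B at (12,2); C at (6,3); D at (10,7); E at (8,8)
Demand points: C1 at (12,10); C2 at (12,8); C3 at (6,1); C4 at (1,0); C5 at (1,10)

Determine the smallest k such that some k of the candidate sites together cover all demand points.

Coverage sets (demand points within 8 of each site):
  A: {C3, C4, C5}
  B: {C1, C2, C3}
  C: {C3, C4}
  D: {C1, C2}
  E: {C1, C2}
No single site covers all 5 demand points.
But {A, B} covers everything, so the minimum is 2.

2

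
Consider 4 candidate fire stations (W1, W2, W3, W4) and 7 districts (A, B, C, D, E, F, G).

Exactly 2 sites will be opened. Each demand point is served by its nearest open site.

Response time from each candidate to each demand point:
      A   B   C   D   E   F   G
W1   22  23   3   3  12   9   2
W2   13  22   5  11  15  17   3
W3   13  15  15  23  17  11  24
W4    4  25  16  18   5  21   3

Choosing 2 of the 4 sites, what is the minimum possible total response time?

Open {W1, W4}.
  A→W4 4, B→W1 23, C→W1 3, D→W1 3, E→W4 5, F→W1 9, G→W1 2  ⇒ total 49.
Compare {W1, W3}: total 57.
Compare {W1, W2}: total 64.
No size-2 selection does better; minimum is 49.

49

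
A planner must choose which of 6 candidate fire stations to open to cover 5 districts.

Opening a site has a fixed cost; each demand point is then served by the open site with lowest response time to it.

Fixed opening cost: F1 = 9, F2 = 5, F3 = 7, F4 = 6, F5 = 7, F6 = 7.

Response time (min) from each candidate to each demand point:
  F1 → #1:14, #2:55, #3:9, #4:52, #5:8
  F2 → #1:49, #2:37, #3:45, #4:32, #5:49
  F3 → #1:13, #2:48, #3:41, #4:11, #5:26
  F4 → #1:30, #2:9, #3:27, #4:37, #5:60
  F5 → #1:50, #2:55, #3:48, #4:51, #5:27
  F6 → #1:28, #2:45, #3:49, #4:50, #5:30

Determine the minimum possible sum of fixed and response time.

Open {F1, F3, F4}: assign each demand point to its cheapest open site.
  #1→F3 13, #2→F4 9, #3→F1 9, #4→F3 11, #5→F1 8
  response time 50, fixed 22 → total 72.
Compare {F1, F2, F3, F4}: response time 50 + fixed 27 = 77.
Compare {F1, F3, F4, F5}: response time 50 + fixed 29 = 79.
Compare {F1, F3, F4, F6}: response time 50 + fixed 29 = 79.
All other subsets cost ≥ 77. Minimum total cost: 72.

72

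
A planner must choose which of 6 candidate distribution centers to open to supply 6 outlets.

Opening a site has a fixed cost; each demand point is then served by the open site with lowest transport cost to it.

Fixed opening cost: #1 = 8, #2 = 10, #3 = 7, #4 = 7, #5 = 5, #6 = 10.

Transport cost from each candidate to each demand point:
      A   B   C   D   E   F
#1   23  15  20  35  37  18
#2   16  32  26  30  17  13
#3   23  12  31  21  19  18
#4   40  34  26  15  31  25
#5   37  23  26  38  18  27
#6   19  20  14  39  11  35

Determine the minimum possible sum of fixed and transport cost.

Open {#3, #6}: assign each demand point to its cheapest open site.
  A→#6 19, B→#3 12, C→#6 14, D→#3 21, E→#6 11, F→#3 18
  transport cost 95, fixed 17 → total 112.
Compare {#3, #4, #6}: transport cost 89 + fixed 24 = 113.
Compare {#2, #3, #6}: transport cost 87 + fixed 27 = 114.
Compare {#2, #3, #4, #6}: transport cost 81 + fixed 34 = 115.
All other subsets cost ≥ 113. Minimum total cost: 112.

112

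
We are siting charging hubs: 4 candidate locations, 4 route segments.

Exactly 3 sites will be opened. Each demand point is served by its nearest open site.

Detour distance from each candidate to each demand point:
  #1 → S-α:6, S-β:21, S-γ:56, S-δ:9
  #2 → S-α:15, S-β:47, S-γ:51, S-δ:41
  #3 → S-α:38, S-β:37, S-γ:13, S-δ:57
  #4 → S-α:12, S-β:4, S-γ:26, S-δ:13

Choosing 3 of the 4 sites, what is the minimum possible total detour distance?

32

Open {#1, #3, #4}.
  S-α→#1 6, S-β→#4 4, S-γ→#3 13, S-δ→#1 9  ⇒ total 32.
Compare {#2, #3, #4}: total 42.
Compare {#1, #2, #4}: total 45.
No size-3 selection does better; minimum is 32.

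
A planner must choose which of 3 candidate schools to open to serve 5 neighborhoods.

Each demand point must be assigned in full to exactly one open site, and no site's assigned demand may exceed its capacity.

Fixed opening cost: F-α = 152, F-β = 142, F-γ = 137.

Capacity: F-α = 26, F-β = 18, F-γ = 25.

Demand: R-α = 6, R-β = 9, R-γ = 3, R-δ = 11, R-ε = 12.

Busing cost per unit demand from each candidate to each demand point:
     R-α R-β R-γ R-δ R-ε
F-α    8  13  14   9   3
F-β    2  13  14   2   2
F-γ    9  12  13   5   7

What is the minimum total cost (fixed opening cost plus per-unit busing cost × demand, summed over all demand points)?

Open {F-β, F-γ}; cheapest assignment that respects the capacities:
  F-β (cap 18, load 18): R-α, R-ε — cost 6×2 + 12×2 = 36
  F-γ (cap 25, load 23): R-β, R-γ, R-δ — cost 9×12 + 3×13 + 11×5 = 202
  Shipping 238, fixed 279 → total 517.
  Any other capacity-feasible assignment to {F-β, F-γ} ships for at least 238.
Compare {F-α, F-β}: its best feasible assignment gives total 523.
Compare {F-α, F-γ}: its best feasible assignment gives total 575.
Every other set of open sites that can feasibly serve all demand totals ≥ 523 even under its best assignment. Minimum: 517.

517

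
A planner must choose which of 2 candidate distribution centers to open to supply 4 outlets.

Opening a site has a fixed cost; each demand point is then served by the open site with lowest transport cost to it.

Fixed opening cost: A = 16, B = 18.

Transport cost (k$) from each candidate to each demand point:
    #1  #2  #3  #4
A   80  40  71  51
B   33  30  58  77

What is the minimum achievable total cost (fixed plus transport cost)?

206

Open {A, B}: assign each demand point to its cheapest open site.
  #1→B 33, #2→B 30, #3→B 58, #4→A 51
  transport cost 172, fixed 34 → total 206.
Compare {B}: transport cost 198 + fixed 18 = 216.
Compare {A}: transport cost 242 + fixed 16 = 258.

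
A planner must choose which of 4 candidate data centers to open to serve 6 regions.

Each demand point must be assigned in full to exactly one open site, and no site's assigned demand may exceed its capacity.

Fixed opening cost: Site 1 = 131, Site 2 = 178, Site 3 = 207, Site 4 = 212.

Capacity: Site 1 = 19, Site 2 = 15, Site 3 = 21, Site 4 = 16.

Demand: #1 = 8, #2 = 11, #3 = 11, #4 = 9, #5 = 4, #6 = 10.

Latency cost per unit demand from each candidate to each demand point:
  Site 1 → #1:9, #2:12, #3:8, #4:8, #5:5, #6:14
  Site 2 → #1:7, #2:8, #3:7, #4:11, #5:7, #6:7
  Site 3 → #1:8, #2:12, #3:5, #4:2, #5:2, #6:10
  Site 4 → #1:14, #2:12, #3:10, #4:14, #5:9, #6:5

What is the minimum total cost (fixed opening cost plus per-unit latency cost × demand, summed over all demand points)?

Open {Site 1, Site 2, Site 3}; cheapest assignment that respects the capacities:
  Site 1 (cap 19, load 19): #1, #2 — cost 8×9 + 11×12 = 204
  Site 2 (cap 15, load 14): #5, #6 — cost 4×7 + 10×7 = 98
  Site 3 (cap 21, load 20): #3, #4 — cost 11×5 + 9×2 = 73
  Shipping 375, fixed 516 → total 891.
  Any other capacity-feasible assignment to {Site 1, Site 2, Site 3} ships for at least 375.
Compare {Site 1, Site 3, Site 4}: its best feasible assignment gives total 913.
Compare {Site 1, Site 2, Site 3, Site 4}: its best feasible assignment gives total 1031.
Every other set of open sites that can feasibly serve all demand totals ≥ 913 even under its best assignment. Minimum: 891.

891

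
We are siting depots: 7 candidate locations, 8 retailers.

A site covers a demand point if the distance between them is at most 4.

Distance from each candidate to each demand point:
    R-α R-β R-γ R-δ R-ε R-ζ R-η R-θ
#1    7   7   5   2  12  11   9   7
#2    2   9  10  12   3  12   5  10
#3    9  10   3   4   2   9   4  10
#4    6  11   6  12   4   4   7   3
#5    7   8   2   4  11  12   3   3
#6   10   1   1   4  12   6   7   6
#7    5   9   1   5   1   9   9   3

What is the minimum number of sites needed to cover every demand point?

Coverage sets (demand points within 4 of each site):
  #1: {R-δ}
  #2: {R-α, R-ε}
  #3: {R-γ, R-δ, R-ε, R-η}
  #4: {R-ε, R-ζ, R-θ}
  #5: {R-γ, R-δ, R-η, R-θ}
  #6: {R-β, R-γ, R-δ}
  #7: {R-γ, R-ε, R-θ}
No 3 sites suffice: every size-3 union leaves at least one demand point uncovered.
But {#2, #3, #4, #6} covers everything, so the minimum is 4.

4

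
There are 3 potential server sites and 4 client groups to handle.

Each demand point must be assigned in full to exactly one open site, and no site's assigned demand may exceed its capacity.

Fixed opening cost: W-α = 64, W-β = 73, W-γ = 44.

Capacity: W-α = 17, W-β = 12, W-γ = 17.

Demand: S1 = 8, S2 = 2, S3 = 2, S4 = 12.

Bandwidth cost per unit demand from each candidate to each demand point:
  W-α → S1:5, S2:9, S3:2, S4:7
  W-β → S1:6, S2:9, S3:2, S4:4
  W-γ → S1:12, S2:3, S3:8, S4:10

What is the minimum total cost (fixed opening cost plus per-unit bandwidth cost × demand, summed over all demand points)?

247

Open {W-α, W-β}; cheapest assignment that respects the capacities:
  W-α (cap 17, load 12): S1, S2, S3 — cost 8×5 + 2×9 + 2×2 = 62
  W-β (cap 12, load 12): S4 — cost 12×4 = 48
  Shipping 110, fixed 137 → total 247.
  Any other capacity-feasible assignment to {W-α, W-β} ships for at least 110.
Compare {W-α, W-γ}: its best feasible assignment gives total 278.
Compare {W-α, W-β, W-γ}: its best feasible assignment gives total 279.
Every other set of open sites that can feasibly serve all demand totals ≥ 278 even under its best assignment. Minimum: 247.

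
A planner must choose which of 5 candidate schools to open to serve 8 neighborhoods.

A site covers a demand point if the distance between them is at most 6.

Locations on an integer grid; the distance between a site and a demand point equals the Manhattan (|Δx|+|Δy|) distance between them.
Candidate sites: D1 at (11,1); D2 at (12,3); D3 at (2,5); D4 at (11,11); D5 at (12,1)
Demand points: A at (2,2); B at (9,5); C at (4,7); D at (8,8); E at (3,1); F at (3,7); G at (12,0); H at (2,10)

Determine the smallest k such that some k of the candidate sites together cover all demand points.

Coverage sets (demand points within 6 of each site):
  D1: {B, G}
  D2: {B, G}
  D3: {A, C, E, F, H}
  D4: {D}
  D5: {G}
No 2 sites suffice: every size-2 union leaves at least one demand point uncovered.
But {D1, D3, D4} covers everything, so the minimum is 3.

3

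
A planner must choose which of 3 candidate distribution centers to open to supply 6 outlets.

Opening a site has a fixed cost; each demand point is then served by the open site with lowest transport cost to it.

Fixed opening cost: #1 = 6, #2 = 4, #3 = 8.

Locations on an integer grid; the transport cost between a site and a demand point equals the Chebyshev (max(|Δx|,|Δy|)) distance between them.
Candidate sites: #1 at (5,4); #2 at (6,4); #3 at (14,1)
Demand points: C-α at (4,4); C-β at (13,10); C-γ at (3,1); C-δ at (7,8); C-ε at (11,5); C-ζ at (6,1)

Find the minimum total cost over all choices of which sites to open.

28

Open {#2}: assign each demand point to its cheapest open site.
  C-α→#2 2, C-β→#2 7, C-γ→#2 3, C-δ→#2 4, C-ε→#2 5, C-ζ→#2 3
  transport cost 24, fixed 4 → total 28.
Compare {#1}: transport cost 25 + fixed 6 = 31.
Compare {#1, #2}: transport cost 23 + fixed 10 = 33.
Compare {#2, #3}: transport cost 23 + fixed 12 = 35.
All other subsets cost ≥ 31. Minimum total cost: 28.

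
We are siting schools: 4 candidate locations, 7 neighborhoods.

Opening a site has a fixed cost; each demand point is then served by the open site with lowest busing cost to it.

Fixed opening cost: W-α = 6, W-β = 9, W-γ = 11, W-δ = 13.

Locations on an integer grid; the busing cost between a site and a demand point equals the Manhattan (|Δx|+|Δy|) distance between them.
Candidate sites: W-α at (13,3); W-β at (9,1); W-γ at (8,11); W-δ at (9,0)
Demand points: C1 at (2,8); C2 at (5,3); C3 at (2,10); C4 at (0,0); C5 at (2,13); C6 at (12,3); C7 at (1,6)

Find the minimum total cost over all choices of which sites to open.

Open {W-β, W-γ}: assign each demand point to its cheapest open site.
  C1→W-γ 9, C2→W-β 6, C3→W-γ 7, C4→W-β 10, C5→W-γ 8, C6→W-β 5, C7→W-γ 12
  busing cost 57, fixed 20 → total 77.
Compare {W-α, W-γ}: busing cost 61 + fixed 17 = 78.
Compare {W-α, W-β, W-γ}: busing cost 53 + fixed 26 = 79.
Compare {W-γ, W-δ}: busing cost 58 + fixed 24 = 82.
All other subsets cost ≥ 78. Minimum total cost: 77.

77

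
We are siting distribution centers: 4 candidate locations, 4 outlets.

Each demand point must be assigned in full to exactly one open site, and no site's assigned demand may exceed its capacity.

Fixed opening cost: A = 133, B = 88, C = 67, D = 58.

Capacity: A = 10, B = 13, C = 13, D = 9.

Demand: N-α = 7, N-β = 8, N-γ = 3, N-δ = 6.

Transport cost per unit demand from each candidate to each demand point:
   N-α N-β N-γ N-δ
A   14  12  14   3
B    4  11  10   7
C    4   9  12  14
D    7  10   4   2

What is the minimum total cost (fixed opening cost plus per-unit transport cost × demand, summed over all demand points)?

Open {B, C}; cheapest assignment that respects the capacities:
  B (cap 13, load 13): N-α, N-δ — cost 7×4 + 6×7 = 70
  C (cap 13, load 11): N-β, N-γ — cost 8×9 + 3×12 = 108
  Shipping 178, fixed 155 → total 333.
  Any other capacity-feasible assignment to {B, C} ships for at least 178.
Compare {B, C, D}: its best feasible assignment gives total 337.
Compare {A, C, D}: its best feasible assignment gives total 406.
Every other set of open sites that can feasibly serve all demand totals ≥ 337 even under its best assignment. Minimum: 333.

333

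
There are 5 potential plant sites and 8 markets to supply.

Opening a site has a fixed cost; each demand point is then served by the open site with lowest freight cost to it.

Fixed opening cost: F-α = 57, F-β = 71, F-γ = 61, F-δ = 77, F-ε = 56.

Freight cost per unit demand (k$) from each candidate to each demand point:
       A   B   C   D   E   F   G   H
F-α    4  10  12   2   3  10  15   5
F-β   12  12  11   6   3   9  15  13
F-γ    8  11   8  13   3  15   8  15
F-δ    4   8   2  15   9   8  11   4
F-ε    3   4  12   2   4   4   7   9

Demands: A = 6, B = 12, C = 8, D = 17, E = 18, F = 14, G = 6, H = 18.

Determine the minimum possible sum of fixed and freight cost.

Open {F-δ, F-ε}: assign each demand point to its cheapest open site.
  A→F-ε 6×3=18, B→F-ε 12×4=48, C→F-δ 8×2=16, D→F-ε 17×2=34, E→F-ε 18×4=72, F→F-ε 14×4=56, G→F-ε 6×7=42, H→F-δ 18×4=72
  freight cost 358, fixed 133 → total 491.
Compare {F-α, F-δ, F-ε}: freight cost 340 + fixed 190 = 530.
Compare {F-γ, F-δ, F-ε}: freight cost 340 + fixed 194 = 534.
Compare {F-β, F-δ, F-ε}: freight cost 340 + fixed 204 = 544.
All other subsets cost ≥ 530. Minimum total cost: 491.

491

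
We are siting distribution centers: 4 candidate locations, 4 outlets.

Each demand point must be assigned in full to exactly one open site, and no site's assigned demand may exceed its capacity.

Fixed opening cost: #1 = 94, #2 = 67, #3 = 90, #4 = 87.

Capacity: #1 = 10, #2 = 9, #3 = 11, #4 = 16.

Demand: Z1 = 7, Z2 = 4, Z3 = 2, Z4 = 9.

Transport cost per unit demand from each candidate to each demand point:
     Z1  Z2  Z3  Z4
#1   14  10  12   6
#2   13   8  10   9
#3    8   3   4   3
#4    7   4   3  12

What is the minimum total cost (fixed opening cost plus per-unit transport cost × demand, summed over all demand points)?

275

Open {#3, #4}; cheapest assignment that respects the capacities:
  #3 (cap 11, load 9): Z4 — cost 9×3 = 27
  #4 (cap 16, load 13): Z1, Z2, Z3 — cost 7×7 + 4×4 + 2×3 = 71
  Shipping 98, fixed 177 → total 275.
  Any other capacity-feasible assignment to {#3, #4} ships for at least 98.
Compare {#1, #4}: its best feasible assignment gives total 306.
Compare {#2, #4}: its best feasible assignment gives total 306.
Every other set of open sites that can feasibly serve all demand totals ≥ 306 even under its best assignment. Minimum: 275.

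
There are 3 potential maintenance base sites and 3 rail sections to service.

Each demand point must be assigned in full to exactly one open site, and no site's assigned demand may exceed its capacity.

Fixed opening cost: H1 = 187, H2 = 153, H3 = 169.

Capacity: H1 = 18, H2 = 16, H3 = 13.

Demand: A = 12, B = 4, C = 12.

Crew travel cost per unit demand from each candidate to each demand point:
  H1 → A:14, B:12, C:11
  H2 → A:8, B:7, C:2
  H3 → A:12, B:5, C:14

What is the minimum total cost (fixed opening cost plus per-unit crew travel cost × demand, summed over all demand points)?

Open {H2, H3}; cheapest assignment that respects the capacities:
  H2 (cap 16, load 16): B, C — cost 4×7 + 12×2 = 52
  H3 (cap 13, load 12): A — cost 12×12 = 144
  Shipping 196, fixed 322 → total 518.
  Any other capacity-feasible assignment to {H2, H3} ships for at least 196.
Compare {H1, H2}: its best feasible assignment gives total 560.
Compare {H1, H3}: its best feasible assignment gives total 680.
Every other set of open sites that can feasibly serve all demand totals ≥ 560 even under its best assignment. Minimum: 518.

518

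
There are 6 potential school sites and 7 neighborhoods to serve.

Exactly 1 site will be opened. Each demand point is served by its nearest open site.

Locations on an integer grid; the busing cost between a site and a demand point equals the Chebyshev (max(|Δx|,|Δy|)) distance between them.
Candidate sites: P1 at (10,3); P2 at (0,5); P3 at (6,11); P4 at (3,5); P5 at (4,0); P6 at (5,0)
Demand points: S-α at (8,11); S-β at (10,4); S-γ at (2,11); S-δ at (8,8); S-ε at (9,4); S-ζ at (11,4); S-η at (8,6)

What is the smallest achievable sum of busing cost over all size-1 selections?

27

Open {P1}.
  S-α→P1 8, S-β→P1 1, S-γ→P1 8, S-δ→P1 5, S-ε→P1 1, S-ζ→P1 1, S-η→P1 3  ⇒ total 27.
Compare {P3}: total 35.
Compare {P4}: total 43.
No size-1 selection does better; minimum is 27.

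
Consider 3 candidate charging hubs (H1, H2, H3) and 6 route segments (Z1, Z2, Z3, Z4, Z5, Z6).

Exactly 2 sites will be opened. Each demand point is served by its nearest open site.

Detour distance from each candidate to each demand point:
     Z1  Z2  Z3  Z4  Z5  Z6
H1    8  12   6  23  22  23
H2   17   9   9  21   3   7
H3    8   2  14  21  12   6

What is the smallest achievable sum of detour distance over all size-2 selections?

49

Open {H2, H3}.
  Z1→H3 8, Z2→H3 2, Z3→H2 9, Z4→H2 21, Z5→H2 3, Z6→H3 6  ⇒ total 49.
Compare {H1, H2}: total 54.
Compare {H1, H3}: total 55.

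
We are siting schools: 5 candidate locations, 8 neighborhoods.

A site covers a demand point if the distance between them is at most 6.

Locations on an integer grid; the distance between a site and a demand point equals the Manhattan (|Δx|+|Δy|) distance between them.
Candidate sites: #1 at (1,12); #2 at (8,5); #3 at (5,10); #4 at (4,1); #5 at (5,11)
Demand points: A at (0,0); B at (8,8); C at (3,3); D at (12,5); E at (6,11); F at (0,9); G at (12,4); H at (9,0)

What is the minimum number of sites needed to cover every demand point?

Coverage sets (demand points within 6 of each site):
  #1: {E, F}
  #2: {B, D, G, H}
  #3: {B, E, F}
  #4: {A, C, H}
  #5: {B, E}
No 2 sites suffice: every size-2 union leaves at least one demand point uncovered.
But {#1, #2, #4} covers everything, so the minimum is 3.

3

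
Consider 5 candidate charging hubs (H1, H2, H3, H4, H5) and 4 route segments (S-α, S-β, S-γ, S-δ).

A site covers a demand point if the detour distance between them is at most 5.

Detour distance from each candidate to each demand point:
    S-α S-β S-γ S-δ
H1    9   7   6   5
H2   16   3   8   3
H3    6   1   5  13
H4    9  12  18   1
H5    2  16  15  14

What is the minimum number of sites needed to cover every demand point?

3

Coverage sets (demand points within 5 of each site):
  H1: {S-δ}
  H2: {S-β, S-δ}
  H3: {S-β, S-γ}
  H4: {S-δ}
  H5: {S-α}
No 2 sites suffice: every size-2 union leaves at least one demand point uncovered.
But {H1, H3, H5} covers everything, so the minimum is 3.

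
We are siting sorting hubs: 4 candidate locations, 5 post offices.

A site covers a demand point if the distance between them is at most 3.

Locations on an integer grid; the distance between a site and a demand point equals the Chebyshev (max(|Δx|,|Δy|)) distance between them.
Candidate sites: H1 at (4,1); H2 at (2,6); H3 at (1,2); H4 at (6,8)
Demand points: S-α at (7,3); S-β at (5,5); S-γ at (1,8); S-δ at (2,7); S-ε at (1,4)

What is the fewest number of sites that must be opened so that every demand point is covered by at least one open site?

2

Coverage sets (demand points within 3 of each site):
  H1: {S-α, S-ε}
  H2: {S-β, S-γ, S-δ, S-ε}
  H3: {S-ε}
  H4: {S-β}
No single site covers all 5 demand points.
But {H1, H2} covers everything, so the minimum is 2.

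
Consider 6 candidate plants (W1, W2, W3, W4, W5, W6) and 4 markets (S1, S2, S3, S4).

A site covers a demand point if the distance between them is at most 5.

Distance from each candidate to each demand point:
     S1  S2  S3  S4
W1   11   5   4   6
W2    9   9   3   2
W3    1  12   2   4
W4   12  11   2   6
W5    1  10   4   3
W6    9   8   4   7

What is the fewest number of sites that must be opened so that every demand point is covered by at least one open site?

2

Coverage sets (demand points within 5 of each site):
  W1: {S2, S3}
  W2: {S3, S4}
  W3: {S1, S3, S4}
  W4: {S3}
  W5: {S1, S3, S4}
  W6: {S3}
No single site covers all 4 demand points.
But {W1, W3} covers everything, so the minimum is 2.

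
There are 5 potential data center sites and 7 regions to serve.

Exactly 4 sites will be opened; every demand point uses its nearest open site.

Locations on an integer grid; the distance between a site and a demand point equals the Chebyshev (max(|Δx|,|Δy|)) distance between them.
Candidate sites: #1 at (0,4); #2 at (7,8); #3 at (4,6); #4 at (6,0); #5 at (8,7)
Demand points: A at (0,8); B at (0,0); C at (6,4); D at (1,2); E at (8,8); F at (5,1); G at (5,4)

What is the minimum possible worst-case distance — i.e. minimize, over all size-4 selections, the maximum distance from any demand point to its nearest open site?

Open {#1, #2, #3, #4}.
  Farthest demand point is A at distance 4 (to #1); all others are ≤ 4.
With {#1, #2, #4, #5} the worst case is 4.
With {#1, #3, #4, #5} the worst case is 4.
No size-4 selection achieves below 4.

4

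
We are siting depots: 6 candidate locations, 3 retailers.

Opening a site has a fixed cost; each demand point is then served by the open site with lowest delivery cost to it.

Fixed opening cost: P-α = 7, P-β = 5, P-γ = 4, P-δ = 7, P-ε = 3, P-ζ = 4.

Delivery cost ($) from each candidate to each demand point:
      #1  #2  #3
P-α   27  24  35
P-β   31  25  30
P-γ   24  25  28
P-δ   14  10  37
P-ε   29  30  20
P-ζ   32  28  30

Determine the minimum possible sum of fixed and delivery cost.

Open {P-δ, P-ε}: assign each demand point to its cheapest open site.
  #1→P-δ 14, #2→P-δ 10, #3→P-ε 20
  delivery cost 44, fixed 10 → total 54.
Compare {P-γ, P-δ, P-ε}: delivery cost 44 + fixed 14 = 58.
Compare {P-δ, P-ε, P-ζ}: delivery cost 44 + fixed 14 = 58.
Compare {P-β, P-δ, P-ε}: delivery cost 44 + fixed 15 = 59.
All other subsets cost ≥ 58. Minimum total cost: 54.

54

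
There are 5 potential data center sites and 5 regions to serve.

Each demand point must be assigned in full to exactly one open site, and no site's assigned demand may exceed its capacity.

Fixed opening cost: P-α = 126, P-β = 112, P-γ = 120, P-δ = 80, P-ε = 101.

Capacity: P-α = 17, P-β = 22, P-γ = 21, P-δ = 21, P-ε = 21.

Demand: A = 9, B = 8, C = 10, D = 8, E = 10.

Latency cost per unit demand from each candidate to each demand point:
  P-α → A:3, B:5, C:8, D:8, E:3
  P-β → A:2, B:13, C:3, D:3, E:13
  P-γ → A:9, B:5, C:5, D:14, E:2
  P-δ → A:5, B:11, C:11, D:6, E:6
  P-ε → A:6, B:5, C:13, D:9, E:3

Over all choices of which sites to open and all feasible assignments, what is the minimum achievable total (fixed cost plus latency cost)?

459

Open {P-β, P-δ, P-ε}; cheapest assignment that respects the capacities:
  P-β (cap 22, load 19): A, C — cost 9×2 + 10×3 = 48
  P-δ (cap 21, load 8): D — cost 8×6 = 48
  P-ε (cap 21, load 18): B, E — cost 8×5 + 10×3 = 70
  Shipping 166, fixed 293 → total 459.
  Any other capacity-feasible assignment to {P-β, P-δ, P-ε} ships for at least 166.
Compare {P-β, P-γ, P-δ}: its best feasible assignment gives total 468.
Compare {P-β, P-γ, P-ε}: its best feasible assignment gives total 485.
Every other set of open sites that can feasibly serve all demand totals ≥ 468 even under its best assignment. Minimum: 459.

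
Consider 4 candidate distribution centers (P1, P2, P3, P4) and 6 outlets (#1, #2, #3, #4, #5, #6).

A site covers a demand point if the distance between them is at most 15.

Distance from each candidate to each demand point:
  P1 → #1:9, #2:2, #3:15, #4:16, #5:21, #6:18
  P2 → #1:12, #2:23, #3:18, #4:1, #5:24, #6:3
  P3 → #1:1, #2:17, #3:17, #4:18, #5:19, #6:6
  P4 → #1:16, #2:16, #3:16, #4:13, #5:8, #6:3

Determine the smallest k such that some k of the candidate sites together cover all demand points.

2

Coverage sets (demand points within 15 of each site):
  P1: {#1, #2, #3}
  P2: {#1, #4, #6}
  P3: {#1, #6}
  P4: {#4, #5, #6}
No single site covers all 6 demand points.
But {P1, P4} covers everything, so the minimum is 2.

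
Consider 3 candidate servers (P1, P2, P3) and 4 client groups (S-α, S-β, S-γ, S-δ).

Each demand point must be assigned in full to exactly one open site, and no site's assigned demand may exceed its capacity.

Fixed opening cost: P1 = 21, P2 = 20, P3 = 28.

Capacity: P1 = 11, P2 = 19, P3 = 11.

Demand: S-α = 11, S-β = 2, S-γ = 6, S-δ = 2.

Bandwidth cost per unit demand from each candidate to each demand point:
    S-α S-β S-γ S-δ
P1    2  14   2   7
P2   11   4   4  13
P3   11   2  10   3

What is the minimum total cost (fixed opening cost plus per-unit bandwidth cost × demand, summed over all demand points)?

121

Open {P1, P2}; cheapest assignment that respects the capacities:
  P1 (cap 11, load 11): S-α — cost 11×2 = 22
  P2 (cap 19, load 10): S-β, S-γ, S-δ — cost 2×4 + 6×4 + 2×13 = 58
  Shipping 80, fixed 41 → total 121.
  Any other capacity-feasible assignment to {P1, P2} ships for at least 80.
Compare {P1, P2, P3}: its best feasible assignment gives total 125.
Compare {P1, P3}: its best feasible assignment gives total 141.
Every other set of open sites that can feasibly serve all demand totals ≥ 125 even under its best assignment. Minimum: 121.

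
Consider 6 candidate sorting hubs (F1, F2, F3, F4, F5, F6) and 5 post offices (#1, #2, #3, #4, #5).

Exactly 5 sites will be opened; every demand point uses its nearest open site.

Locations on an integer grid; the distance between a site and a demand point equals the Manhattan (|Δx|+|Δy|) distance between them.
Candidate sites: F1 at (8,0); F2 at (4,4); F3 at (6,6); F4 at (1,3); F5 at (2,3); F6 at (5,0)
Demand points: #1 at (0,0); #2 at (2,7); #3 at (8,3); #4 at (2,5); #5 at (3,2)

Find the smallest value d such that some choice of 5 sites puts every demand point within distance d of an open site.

Open {F1, F2, F3, F4, F5}.
  Farthest demand point is #1 at distance 4 (to F4); all others are ≤ 4.
With {F1, F2, F4, F5, F6} the worst case is 4.
With {F1, F3, F4, F5, F6} the worst case is 4.
No size-5 selection achieves below 4.

4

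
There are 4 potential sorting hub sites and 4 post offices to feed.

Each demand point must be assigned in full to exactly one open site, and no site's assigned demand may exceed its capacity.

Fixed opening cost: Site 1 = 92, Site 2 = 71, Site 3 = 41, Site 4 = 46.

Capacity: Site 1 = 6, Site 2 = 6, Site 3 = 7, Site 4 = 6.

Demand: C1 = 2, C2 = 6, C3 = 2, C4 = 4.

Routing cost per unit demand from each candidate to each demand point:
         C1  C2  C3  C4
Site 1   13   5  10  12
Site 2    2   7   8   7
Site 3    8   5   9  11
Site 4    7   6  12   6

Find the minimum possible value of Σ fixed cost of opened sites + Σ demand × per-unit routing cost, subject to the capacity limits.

Open {Site 2, Site 3, Site 4}; cheapest assignment that respects the capacities:
  Site 2 (cap 6, load 4): C1, C3 — cost 2×2 + 2×8 = 20
  Site 3 (cap 7, load 6): C2 — cost 6×5 = 30
  Site 4 (cap 6, load 4): C4 — cost 4×6 = 24
  Shipping 74, fixed 158 → total 232.
  Any other capacity-feasible assignment to {Site 2, Site 3, Site 4} ships for at least 74.
Compare {Site 1, Site 3, Site 4}: its best feasible assignment gives total 265.
Compare {Site 1, Site 2, Site 4}: its best feasible assignment gives total 283.
Every other set of open sites that can feasibly serve all demand totals ≥ 265 even under its best assignment. Minimum: 232.

232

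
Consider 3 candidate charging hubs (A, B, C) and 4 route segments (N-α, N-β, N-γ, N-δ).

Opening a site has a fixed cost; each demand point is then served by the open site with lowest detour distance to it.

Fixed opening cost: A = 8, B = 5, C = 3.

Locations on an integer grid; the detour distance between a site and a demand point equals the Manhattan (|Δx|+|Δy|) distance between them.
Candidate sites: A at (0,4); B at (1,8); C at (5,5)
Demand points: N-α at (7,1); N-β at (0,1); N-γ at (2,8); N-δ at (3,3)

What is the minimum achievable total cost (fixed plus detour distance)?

Open {B, C}: assign each demand point to its cheapest open site.
  N-α→C 6, N-β→B 8, N-γ→B 1, N-δ→C 4
  detour distance 19, fixed 8 → total 27.
Compare {C}: detour distance 25 + fixed 3 = 28.
Compare {A, C}: detour distance 19 + fixed 11 = 30.
Compare {A, B, C}: detour distance 14 + fixed 16 = 30.
All other subsets cost ≥ 28. Minimum total cost: 27.

27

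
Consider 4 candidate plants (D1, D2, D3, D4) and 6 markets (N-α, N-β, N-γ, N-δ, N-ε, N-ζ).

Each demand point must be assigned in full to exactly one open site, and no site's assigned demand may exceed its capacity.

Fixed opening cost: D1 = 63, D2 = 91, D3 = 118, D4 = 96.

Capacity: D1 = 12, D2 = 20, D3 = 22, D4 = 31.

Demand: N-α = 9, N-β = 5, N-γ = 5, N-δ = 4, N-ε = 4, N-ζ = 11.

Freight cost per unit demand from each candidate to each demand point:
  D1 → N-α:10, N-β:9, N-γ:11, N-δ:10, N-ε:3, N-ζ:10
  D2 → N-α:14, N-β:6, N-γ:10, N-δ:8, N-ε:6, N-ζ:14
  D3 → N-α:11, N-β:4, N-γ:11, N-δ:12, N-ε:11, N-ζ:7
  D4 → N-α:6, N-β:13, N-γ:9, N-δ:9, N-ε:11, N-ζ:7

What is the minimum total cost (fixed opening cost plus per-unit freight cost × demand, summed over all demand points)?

Open {D1, D4}; cheapest assignment that respects the capacities:
  D1 (cap 12, load 9): N-β, N-ε — cost 5×9 + 4×3 = 57
  D4 (cap 31, load 29): N-α, N-γ, N-δ, N-ζ — cost 9×6 + 5×9 + 4×9 + 11×7 = 212
  Shipping 269, fixed 159 → total 428.
  Any other capacity-feasible assignment to {D1, D4} ships for at least 269.
Compare {D2, D4}: its best feasible assignment gives total 449.
Compare {D3, D4}: its best feasible assignment gives total 490.
Every other set of open sites that can feasibly serve all demand totals ≥ 449 even under its best assignment. Minimum: 428.

428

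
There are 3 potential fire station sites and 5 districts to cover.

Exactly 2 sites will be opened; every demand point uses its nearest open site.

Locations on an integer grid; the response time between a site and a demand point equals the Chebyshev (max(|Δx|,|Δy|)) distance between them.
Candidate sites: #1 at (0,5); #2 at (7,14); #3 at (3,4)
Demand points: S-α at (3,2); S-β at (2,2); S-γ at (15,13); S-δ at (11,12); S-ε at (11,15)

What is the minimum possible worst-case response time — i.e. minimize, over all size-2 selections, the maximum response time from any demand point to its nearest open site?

Open {#1, #2}.
  Farthest demand point is S-γ at response time 8 (to #2); all others are ≤ 8.
With {#2, #3} the worst case is 8.
With {#1, #3} the worst case is 12.
No size-2 selection achieves below 8.

8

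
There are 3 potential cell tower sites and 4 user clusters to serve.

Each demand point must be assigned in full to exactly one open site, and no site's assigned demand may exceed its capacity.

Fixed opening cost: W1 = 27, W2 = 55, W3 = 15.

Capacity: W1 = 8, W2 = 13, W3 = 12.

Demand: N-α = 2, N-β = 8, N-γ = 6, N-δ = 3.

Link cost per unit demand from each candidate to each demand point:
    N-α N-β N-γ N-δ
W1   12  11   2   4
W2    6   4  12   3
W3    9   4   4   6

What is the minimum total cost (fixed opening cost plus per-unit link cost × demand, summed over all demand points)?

Open {W1, W3}; cheapest assignment that respects the capacities:
  W1 (cap 8, load 8): N-α, N-γ — cost 2×12 + 6×2 = 36
  W3 (cap 12, load 11): N-β, N-δ — cost 8×4 + 3×6 = 50
  Shipping 86, fixed 42 → total 128.
  Any other capacity-feasible assignment to {W1, W3} ships for at least 86.
Compare {W1, W2}: its best feasible assignment gives total 147.
Compare {W2, W3}: its best feasible assignment gives total 147.
Every other set of open sites that can feasibly serve all demand totals ≥ 147 even under its best assignment. Minimum: 128.

128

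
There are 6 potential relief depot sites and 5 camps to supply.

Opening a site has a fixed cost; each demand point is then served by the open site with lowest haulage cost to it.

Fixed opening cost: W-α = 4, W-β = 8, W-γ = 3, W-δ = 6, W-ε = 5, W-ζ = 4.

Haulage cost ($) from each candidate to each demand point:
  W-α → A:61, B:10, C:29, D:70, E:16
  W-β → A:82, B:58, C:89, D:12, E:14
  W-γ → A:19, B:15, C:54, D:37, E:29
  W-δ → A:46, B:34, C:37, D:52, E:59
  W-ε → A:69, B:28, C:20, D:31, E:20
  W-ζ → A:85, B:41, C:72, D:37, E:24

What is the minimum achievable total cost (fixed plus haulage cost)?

95

Open {W-α, W-β, W-γ, W-ε}: assign each demand point to its cheapest open site.
  A→W-γ 19, B→W-α 10, C→W-ε 20, D→W-β 12, E→W-β 14
  haulage cost 75, fixed 20 → total 95.
Compare {W-β, W-γ, W-ε}: haulage cost 80 + fixed 16 = 96.
Compare {W-α, W-β, W-γ}: haulage cost 84 + fixed 15 = 99.
Compare {W-α, W-β, W-γ, W-ε, W-ζ}: haulage cost 75 + fixed 24 = 99.
All other subsets cost ≥ 96. Minimum total cost: 95.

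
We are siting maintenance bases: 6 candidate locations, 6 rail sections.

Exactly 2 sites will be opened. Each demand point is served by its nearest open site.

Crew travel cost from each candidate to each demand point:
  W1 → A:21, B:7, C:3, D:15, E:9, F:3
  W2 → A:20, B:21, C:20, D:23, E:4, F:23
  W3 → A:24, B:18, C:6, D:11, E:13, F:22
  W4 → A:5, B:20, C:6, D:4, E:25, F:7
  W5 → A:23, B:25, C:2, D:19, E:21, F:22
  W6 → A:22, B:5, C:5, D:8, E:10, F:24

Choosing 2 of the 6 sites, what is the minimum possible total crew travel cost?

Open {W1, W4}.
  A→W4 5, B→W1 7, C→W1 3, D→W4 4, E→W1 9, F→W1 3  ⇒ total 31.
Compare {W4, W6}: total 36.
Compare {W2, W4}: total 46.
No size-2 selection does better; minimum is 31.

31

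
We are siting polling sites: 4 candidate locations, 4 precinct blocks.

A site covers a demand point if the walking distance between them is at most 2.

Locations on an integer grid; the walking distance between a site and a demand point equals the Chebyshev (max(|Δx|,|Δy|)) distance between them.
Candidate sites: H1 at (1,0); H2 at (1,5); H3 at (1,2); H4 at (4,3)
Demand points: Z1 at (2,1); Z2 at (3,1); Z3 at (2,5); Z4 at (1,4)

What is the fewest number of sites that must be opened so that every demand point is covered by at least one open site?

2

Coverage sets (demand points within 2 of each site):
  H1: {Z1, Z2}
  H2: {Z3, Z4}
  H3: {Z1, Z2, Z4}
  H4: {Z1, Z2, Z3}
No single site covers all 4 demand points.
But {H1, H2} covers everything, so the minimum is 2.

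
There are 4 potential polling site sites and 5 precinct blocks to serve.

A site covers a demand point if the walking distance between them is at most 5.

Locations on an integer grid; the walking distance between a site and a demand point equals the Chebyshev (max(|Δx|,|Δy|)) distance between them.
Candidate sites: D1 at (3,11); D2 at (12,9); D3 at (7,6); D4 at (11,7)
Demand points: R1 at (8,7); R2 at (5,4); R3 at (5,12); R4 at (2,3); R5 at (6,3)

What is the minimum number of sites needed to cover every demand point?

Coverage sets (demand points within 5 of each site):
  D1: {R1, R3}
  D2: {R1}
  D3: {R1, R2, R4, R5}
  D4: {R1, R5}
No single site covers all 5 demand points.
But {D1, D3} covers everything, so the minimum is 2.

2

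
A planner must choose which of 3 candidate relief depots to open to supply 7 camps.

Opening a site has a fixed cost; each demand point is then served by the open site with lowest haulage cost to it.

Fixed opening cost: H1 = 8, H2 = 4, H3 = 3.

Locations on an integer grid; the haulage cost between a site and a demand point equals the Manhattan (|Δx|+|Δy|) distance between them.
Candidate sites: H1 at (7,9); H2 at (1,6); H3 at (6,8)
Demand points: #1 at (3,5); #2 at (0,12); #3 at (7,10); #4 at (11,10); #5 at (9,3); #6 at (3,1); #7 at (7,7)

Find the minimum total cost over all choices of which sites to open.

44

Open {H2, H3}: assign each demand point to its cheapest open site.
  #1→H2 3, #2→H2 7, #3→H3 3, #4→H3 7, #5→H3 8, #6→H2 7, #7→H3 2
  haulage cost 37, fixed 7 → total 44.
Compare {H1, H2}: haulage cost 33 + fixed 12 = 45.
Compare {H1, H2, H3}: haulage cost 33 + fixed 15 = 48.
Compare {H3}: haulage cost 46 + fixed 3 = 49.
All other subsets cost ≥ 45. Minimum total cost: 44.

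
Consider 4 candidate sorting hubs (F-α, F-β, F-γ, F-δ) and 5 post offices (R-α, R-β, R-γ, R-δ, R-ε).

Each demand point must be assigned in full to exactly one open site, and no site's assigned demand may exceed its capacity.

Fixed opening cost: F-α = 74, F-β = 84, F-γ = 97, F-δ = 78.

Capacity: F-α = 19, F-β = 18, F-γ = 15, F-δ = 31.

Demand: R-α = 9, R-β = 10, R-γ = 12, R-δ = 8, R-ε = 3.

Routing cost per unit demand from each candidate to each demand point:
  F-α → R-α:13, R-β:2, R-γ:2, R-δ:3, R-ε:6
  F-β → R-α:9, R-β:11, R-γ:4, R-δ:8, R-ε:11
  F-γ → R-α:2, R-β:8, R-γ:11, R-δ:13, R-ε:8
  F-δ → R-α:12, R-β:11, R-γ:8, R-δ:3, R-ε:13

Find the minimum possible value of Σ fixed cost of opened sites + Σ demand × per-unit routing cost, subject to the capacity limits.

389

Open {F-α, F-β, F-γ}; cheapest assignment that respects the capacities:
  F-α (cap 19, load 18): R-β, R-δ — cost 10×2 + 8×3 = 44
  F-β (cap 18, load 12): R-γ — cost 12×4 = 48
  F-γ (cap 15, load 12): R-α, R-ε — cost 9×2 + 3×8 = 42
  Shipping 134, fixed 255 → total 389.
  Any other capacity-feasible assignment to {F-α, F-β, F-γ} ships for at least 134.
Compare {F-α, F-δ}: its best feasible assignment gives total 418.
Compare {F-α, F-γ, F-δ}: its best feasible assignment gives total 425.
Every other set of open sites that can feasibly serve all demand totals ≥ 418 even under its best assignment. Minimum: 389.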